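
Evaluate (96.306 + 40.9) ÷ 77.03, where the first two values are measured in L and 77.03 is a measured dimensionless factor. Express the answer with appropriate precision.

96.306 L + 40.9 L = 137.206 L; the sum is limited to 1 decimal place (4 s.f.).
Carrying full precision, 137.206 ÷ 77.03 = 1.78120212904… L; 77.03 has 4 s.f., so the result keeps min(4, 4) = 4 s.f.
Rounded to 4 significant figures: 1.781 L.

1.781 L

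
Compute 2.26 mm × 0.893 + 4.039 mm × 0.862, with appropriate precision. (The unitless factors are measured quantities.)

2.26 × 0.893 = 2.01818 → 2.02 mm (3 s.f., last digit at the 10^-2 place).
4.039 × 0.862 = 3.481618 → 3.48 mm (3 s.f., last digit at the 10^-2 place).
Sum: 5.499798 mm; keep the coarser place, 10^-2.
Result: 5.50 mm.

5.50 mm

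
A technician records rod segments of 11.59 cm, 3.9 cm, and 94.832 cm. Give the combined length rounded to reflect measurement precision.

11.59 cm + 3.9 cm + 94.832 cm = 110.322 cm.
Addition/subtraction keeps the fewest decimal places: 11.59 → 2 decimal places, 3.9 → 1 decimal place, 94.832 → 3 decimal places; limit is 1.
Rounded to 1 decimal place: 110.3 cm.

110.3 cm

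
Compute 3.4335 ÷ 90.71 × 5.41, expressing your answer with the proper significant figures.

0.205

3.4335 ÷ 90.71 × 5.41 = 0.204776044538…
Multiplication/division keeps the fewest significant figures: 3.4335 → 5 s.f., 90.71 → 4 s.f., 5.41 → 3 s.f.; limit is 3.
Rounded to 3 significant figures: 0.205.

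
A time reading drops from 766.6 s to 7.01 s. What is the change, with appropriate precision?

766.6 s − 7.01 s = 759.59 s.
Addition/subtraction keeps the fewest decimal places: 766.6 → 1 decimal place, 7.01 → 2 decimal places; limit is 1.
Rounded to 1 decimal place: 759.6 s.

759.6 s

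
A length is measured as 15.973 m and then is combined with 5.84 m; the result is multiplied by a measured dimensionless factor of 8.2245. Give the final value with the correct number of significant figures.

15.973 m + 5.84 m = 21.813 m; the sum is limited to 2 decimal places (4 s.f.).
Carrying full precision, 21.813 × 8.2245 = 179.4010185 m; 8.2245 has 5 s.f., so the result keeps min(4, 5) = 4 s.f.
Rounded to 4 significant figures: 179.4 m.

179.4 m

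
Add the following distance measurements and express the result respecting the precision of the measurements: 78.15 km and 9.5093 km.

87.66 km

78.15 km + 9.5093 km = 87.6593 km.
Addition/subtraction keeps the fewest decimal places: 78.15 → 2 decimal places, 9.5093 → 4 decimal places; limit is 2.
Rounded to 2 decimal places: 87.66 km.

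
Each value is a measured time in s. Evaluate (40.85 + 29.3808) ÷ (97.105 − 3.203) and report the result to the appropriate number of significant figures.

40.85 + 29.3808 = 70.2308, limited to 2 d.p. → 4 s.f.; 97.105 − 3.203 = 93.902, limited to 3 d.p. → 5 s.f.
Carrying full precision, 70.2308 ÷ 93.902 = 0.747915912334…; keep min(4, 5) = 4 s.f.
Rounded to 4 significant figures: 7.479 × 10^-1.

7.479 × 10^-1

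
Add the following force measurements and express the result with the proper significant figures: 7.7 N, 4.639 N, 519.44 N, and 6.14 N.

7.7 N + 4.639 N + 519.44 N + 6.14 N = 537.919 N.
Addition/subtraction keeps the fewest decimal places: 7.7 → 1 decimal place, 4.639 → 3 decimal places, 519.44 → 2 decimal places, 6.14 → 2 decimal places; limit is 1.
Rounded to 1 decimal place: 537.9 N.

537.9 N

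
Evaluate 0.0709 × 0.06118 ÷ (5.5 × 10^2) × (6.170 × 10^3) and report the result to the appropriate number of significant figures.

0.0709 × 0.06118 ÷ (5.5 × 10^2) × (6.170 × 10^3) = 0.0486606809818…
Multiplication/division keeps the fewest significant figures: 0.0709 → 3 s.f., 0.06118 → 4 s.f., 5.5 × 10^2 → 2 s.f., 6.170 × 10^3 → 4 s.f.; limit is 2.
Rounded to 2 significant figures: 4.9 × 10^-2.

4.9 × 10^-2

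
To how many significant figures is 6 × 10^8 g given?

6 × 10^8: in scientific notation every digit of the coefficient is significant.

1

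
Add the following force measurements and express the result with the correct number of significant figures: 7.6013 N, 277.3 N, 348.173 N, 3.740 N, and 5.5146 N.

7.6013 N + 277.3 N + 348.173 N + 3.740 N + 5.5146 N = 642.3289 N.
Addition/subtraction keeps the fewest decimal places: 7.6013 → 4 decimal places, 277.3 → 1 decimal place, 348.173 → 3 decimal places, 3.740 → 3 decimal places, 5.5146 → 4 decimal places; limit is 1.
Rounded to 1 decimal place: 642.3 N.

642.3 N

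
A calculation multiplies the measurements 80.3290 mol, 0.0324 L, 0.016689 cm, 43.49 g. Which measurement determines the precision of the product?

80.3290 mol → 6 s.f.; 0.0324 L → 3 s.f.; 0.016689 cm → 5 s.f.; 43.49 g → 4 s.f.
The fewest is 3 significant figures, from 0.0324 L.

0.0324 L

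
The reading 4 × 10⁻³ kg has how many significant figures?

4 × 10⁻³: in scientific notation every digit of the coefficient is significant.

1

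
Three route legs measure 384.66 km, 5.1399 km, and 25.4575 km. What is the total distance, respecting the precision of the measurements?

415.26 km

384.66 km + 5.1399 km + 25.4575 km = 415.2574 km.
Addition/subtraction keeps the fewest decimal places: 384.66 → 2 decimal places, 5.1399 → 4 decimal places, 25.4575 → 4 decimal places; limit is 2.
Rounded to 2 decimal places: 415.26 km.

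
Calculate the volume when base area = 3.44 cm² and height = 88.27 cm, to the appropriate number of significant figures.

volume = 3.44 cm² × 88.27 cm = 303.6488 cm³.
3.44 has 3 significant figures; 88.27 has 4.
Division/multiplication keeps the fewest: 3 significant figures.
Rounded: 304 cm³.

304 cm³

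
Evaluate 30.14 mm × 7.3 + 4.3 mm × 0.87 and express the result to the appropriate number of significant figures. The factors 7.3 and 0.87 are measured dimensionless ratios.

2.2 × 10^2 mm

30.14 × 7.3 = 220.022 → 2.2 × 10^2 mm (2 s.f., last digit at the 10^1 place).
4.3 × 0.87 = 3.741 → 3.7 mm (2 s.f., last digit at the 10^-1 place).
Sum: 223.763 mm; keep the coarser place, 10^1.
Result: 2.2 × 10^2 mm.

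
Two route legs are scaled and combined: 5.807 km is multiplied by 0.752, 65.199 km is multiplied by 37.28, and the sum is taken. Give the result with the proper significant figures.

2435 km

5.807 × 0.752 = 4.366864 → 4.37 km (3 s.f., last digit at the 10^-2 place).
65.199 × 37.28 = 2430.61872 → 2431 km (4 s.f., last digit at the 10^0 place).
Sum: 2434.985584 km; keep the coarser place, 10^0.
Result: 2435 km.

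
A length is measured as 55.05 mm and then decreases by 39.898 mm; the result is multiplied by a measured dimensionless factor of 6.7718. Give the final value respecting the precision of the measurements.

55.05 mm − 39.898 mm = 15.152 mm; the difference is limited to 2 decimal places (4 s.f.).
Carrying full precision, 15.152 × 6.7718 = 102.6063136 mm; 6.7718 has 5 s.f., so the result keeps min(4, 5) = 4 s.f.
Rounded to 4 significant figures: 102.6 mm.

102.6 mm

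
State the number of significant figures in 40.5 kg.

40.5: zeros between nonzero digits are significant.

3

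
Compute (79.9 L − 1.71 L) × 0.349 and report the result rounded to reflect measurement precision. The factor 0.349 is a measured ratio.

27.3 L

79.9 L − 1.71 L = 78.19 L; the difference is limited to 1 decimal place (3 s.f.).
Carrying full precision, 78.19 × 0.349 = 27.28831 L; 0.349 has 3 s.f., so the result keeps min(3, 3) = 3 s.f.
Rounded to 3 significant figures: 27.3 L.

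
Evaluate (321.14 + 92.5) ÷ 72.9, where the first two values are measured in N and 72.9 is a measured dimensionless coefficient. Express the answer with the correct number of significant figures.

321.14 N + 92.5 N = 413.64 N; the sum is limited to 1 decimal place (4 s.f.).
Carrying full precision, 413.64 ÷ 72.9 = 5.67407407407… N; 72.9 has 3 s.f., so the result keeps min(4, 3) = 3 s.f.
Rounded to 3 significant figures: 5.67 N.

5.67 N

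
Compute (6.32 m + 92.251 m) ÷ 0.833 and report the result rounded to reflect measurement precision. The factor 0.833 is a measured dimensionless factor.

6.32 m + 92.251 m = 98.571 m; the sum is limited to 2 decimal places (4 s.f.).
Carrying full precision, 98.571 ÷ 0.833 = 118.332533013… m; 0.833 has 3 s.f., so the result keeps min(4, 3) = 3 s.f.
Rounded to 3 significant figures: 118 m.

118 m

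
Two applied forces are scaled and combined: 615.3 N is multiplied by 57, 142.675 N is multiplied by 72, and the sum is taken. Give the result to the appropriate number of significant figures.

615.3 × 57 = 35072.1 → 3.5 × 10^4 N (2 s.f., last digit at the 10^3 place).
142.675 × 72 = 10272.6 → 1.0 × 10^4 N (2 s.f., last digit at the 10^3 place).
Sum: 45344.7 N; keep the coarser place, 10^3.
Result: 4.5 × 10^4 N.

4.5 × 10^4 N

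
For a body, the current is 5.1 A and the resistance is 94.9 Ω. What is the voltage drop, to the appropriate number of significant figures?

voltage drop = 5.1 A × 94.9 Ω = 483.99 V.
5.1 has 2 significant figures; 94.9 has 3.
Division/multiplication keeps the fewest: 2 significant figures.
Rounded: 4.8 × 10^2 V.

4.8 × 10^2 V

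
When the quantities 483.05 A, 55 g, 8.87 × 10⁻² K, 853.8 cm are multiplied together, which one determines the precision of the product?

55 g

483.05 A → 5 s.f.; 55 g → 2 s.f.; 8.87 × 10⁻² K → 3 s.f.; 853.8 cm → 4 s.f.
The fewest is 2 significant figures, from 55 g.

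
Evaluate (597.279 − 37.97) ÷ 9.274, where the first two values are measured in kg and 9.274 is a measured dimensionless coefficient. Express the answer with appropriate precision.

597.279 kg − 37.97 kg = 559.309 kg; the difference is limited to 2 decimal places (5 s.f.).
Carrying full precision, 559.309 ÷ 9.274 = 60.3093594997… kg; 9.274 has 4 s.f., so the result keeps min(5, 4) = 4 s.f.
Rounded to 4 significant figures: 60.31 kg.

60.31 kg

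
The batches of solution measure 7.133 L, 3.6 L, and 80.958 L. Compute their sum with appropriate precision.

7.133 L + 3.6 L + 80.958 L = 91.691 L.
Addition/subtraction keeps the fewest decimal places: 7.133 → 3 decimal places, 3.6 → 1 decimal place, 80.958 → 3 decimal places; limit is 1.
Rounded to 1 decimal place: 91.7 L.

91.7 L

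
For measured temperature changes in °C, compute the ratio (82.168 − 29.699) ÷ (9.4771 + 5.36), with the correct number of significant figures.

82.168 − 29.699 = 52.469, limited to 3 d.p. → 5 s.f.; 9.4771 + 5.36 = 14.8371, limited to 2 d.p. → 4 s.f.
Carrying full precision, 52.469 ÷ 14.8371 = 3.53633796362…; keep min(5, 4) = 4 s.f.
Rounded to 4 significant figures: 3.536.

3.536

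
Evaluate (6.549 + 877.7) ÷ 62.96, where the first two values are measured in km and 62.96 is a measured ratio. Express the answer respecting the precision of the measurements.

6.549 km + 877.7 km = 884.249 km; the sum is limited to 1 decimal place (4 s.f.).
Carrying full precision, 884.249 ÷ 62.96 = 14.044615629… km; 62.96 has 4 s.f., so the result keeps min(4, 4) = 4 s.f.
Rounded to 4 significant figures: 14.04 km.

14.04 km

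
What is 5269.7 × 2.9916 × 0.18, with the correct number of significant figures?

5269.7 × 2.9916 × 0.18 = 2837.6702136
Multiplication/division keeps the fewest significant figures: 5269.7 → 5 s.f., 2.9916 → 5 s.f., 0.18 → 2 s.f.; limit is 2.
Rounded to 2 significant figures: 2.8 × 10^3.

2.8 × 10^3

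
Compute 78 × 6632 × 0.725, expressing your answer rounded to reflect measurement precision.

3.8 × 10^5

78 × 6632 × 0.725 = 375039.6
Multiplication/division keeps the fewest significant figures: 78 → 2 s.f., 6632 → 4 s.f., 0.725 → 3 s.f.; limit is 2.
Rounded to 2 significant figures: 3.8 × 10^5.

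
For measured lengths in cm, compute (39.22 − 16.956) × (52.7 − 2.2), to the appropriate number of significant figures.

1.12 × 10³ cm²

39.22 − 16.956 = 22.264, limited to 2 d.p. → 4 s.f.; 52.7 − 2.2 = 50.5, limited to 1 d.p. → 3 s.f.
Carrying full precision, 22.264 × 50.5 = 1124.332; keep min(4, 3) = 3 s.f.
Rounded to 3 significant figures: 1.12 × 10³ cm².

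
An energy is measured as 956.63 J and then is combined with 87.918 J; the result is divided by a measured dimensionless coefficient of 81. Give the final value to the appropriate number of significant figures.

13 J

956.63 J + 87.918 J = 1044.548 J; the sum is limited to 2 decimal places (6 s.f.).
Carrying full precision, 1044.548 ÷ 81 = 12.895654321… J; 81 has 2 s.f., so the result keeps min(6, 2) = 2 s.f.
Rounded to 2 significant figures: 13 J.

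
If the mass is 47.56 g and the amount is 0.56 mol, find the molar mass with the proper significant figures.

molar mass = 47.56 g ÷ 0.56 mol = 84.9285714286… g/mol.
47.56 has 4 significant figures; 0.56 has 2.
Division/multiplication keeps the fewest: 2 significant figures.
Rounded: 85 g/mol.

85 g/mol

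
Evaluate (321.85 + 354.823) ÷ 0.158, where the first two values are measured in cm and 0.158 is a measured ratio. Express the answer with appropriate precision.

321.85 cm + 354.823 cm = 676.673 cm; the sum is limited to 2 decimal places (5 s.f.).
Carrying full precision, 676.673 ÷ 0.158 = 4282.74050633… cm; 0.158 has 3 s.f., so the result keeps min(5, 3) = 3 s.f.
Rounded to 3 significant figures: 4.28 × 10^3 cm.

4.28 × 10^3 cm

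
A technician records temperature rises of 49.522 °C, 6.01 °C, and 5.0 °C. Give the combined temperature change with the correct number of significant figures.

49.522 °C + 6.01 °C + 5.0 °C = 60.532 °C.
Addition/subtraction keeps the fewest decimal places: 49.522 → 3 decimal places, 6.01 → 2 decimal places, 5.0 → 1 decimal place; limit is 1.
Rounded to 1 decimal place: 60.5 °C.

60.5 °C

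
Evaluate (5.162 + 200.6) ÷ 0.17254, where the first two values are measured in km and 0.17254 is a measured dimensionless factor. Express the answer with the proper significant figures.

1193 km

5.162 km + 200.6 km = 205.762 km; the sum is limited to 1 decimal place (4 s.f.).
Carrying full precision, 205.762 ÷ 0.17254 = 1192.54665585… km; 0.17254 has 5 s.f., so the result keeps min(4, 5) = 4 s.f.
Rounded to 4 significant figures: 1193 km.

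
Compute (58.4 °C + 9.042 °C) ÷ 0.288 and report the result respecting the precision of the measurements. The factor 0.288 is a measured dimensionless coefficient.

234 °C

58.4 °C + 9.042 °C = 67.442 °C; the sum is limited to 1 decimal place (3 s.f.).
Carrying full precision, 67.442 ÷ 0.288 = 234.173611111… °C; 0.288 has 3 s.f., so the result keeps min(3, 3) = 3 s.f.
Rounded to 3 significant figures: 234 °C.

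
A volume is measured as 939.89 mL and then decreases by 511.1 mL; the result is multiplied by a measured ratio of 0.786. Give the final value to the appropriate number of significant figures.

939.89 mL − 511.1 mL = 428.79 mL; the difference is limited to 1 decimal place (4 s.f.).
Carrying full precision, 428.79 × 0.786 = 337.02894 mL; 0.786 has 3 s.f., so the result keeps min(4, 3) = 3 s.f.
Rounded to 3 significant figures: 337 mL.

337 mL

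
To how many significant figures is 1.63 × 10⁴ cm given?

1.63 × 10⁴: in scientific notation every digit of the coefficient is significant.

3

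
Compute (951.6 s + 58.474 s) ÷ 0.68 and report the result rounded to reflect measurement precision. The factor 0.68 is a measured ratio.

1.5 × 10^3 s

951.6 s + 58.474 s = 1010.074 s; the sum is limited to 1 decimal place (5 s.f.).
Carrying full precision, 1010.074 ÷ 0.68 = 1485.40294118… s; 0.68 has 2 s.f., so the result keeps min(5, 2) = 2 s.f.
Rounded to 2 significant figures: 1.5 × 10^3 s.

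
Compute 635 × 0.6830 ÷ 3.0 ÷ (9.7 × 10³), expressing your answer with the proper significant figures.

635 × 0.6830 ÷ 3.0 ÷ (9.7 × 10³) = 0.01490395189…
Multiplication/division keeps the fewest significant figures: 635 → 3 s.f., 0.6830 → 4 s.f., 3.0 → 2 s.f., 9.7 × 10³ → 2 s.f.; limit is 2.
Rounded to 2 significant figures: 0.015.

0.015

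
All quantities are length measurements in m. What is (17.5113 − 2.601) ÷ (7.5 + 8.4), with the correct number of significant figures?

0.938

17.5113 − 2.601 = 14.9103, limited to 3 d.p. → 5 s.f.; 7.5 + 8.4 = 15.9, limited to 1 d.p. → 3 s.f.
Carrying full precision, 14.9103 ÷ 15.9 = 0.937754716981…; keep min(5, 3) = 3 s.f.
Rounded to 3 significant figures: 0.938.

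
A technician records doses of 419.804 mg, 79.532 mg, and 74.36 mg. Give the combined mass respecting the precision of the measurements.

573.70 mg

419.804 mg + 79.532 mg + 74.36 mg = 573.696 mg.
Addition/subtraction keeps the fewest decimal places: 419.804 → 3 decimal places, 79.532 → 3 decimal places, 74.36 → 2 decimal places; limit is 2.
Rounded to 2 decimal places: 573.70 mg.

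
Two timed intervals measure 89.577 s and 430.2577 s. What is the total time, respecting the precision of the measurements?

519.835 s

89.577 s + 430.2577 s = 519.8347 s.
Addition/subtraction keeps the fewest decimal places: 89.577 → 3 decimal places, 430.2577 → 4 decimal places; limit is 3.
Rounded to 3 decimal places: 519.835 s.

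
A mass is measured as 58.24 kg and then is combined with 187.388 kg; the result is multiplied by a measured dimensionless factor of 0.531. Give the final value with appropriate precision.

130. kg

58.24 kg + 187.388 kg = 245.628 kg; the sum is limited to 2 decimal places (5 s.f.).
Carrying full precision, 245.628 × 0.531 = 130.428468 kg; 0.531 has 3 s.f., so the result keeps min(5, 3) = 3 s.f.
Rounded to 3 significant figures: 130. kg.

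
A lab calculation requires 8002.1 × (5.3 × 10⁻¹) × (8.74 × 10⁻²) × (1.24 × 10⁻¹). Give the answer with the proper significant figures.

8002.1 × (5.3 × 10⁻¹) × (8.74 × 10⁻²) × (1.24 × 10⁻¹) = 45.9634862488
Multiplication/division keeps the fewest significant figures: 8002.1 → 5 s.f., 5.3 × 10⁻¹ → 2 s.f., 8.74 × 10⁻² → 3 s.f., 1.24 × 10⁻¹ → 3 s.f.; limit is 2.
Rounded to 2 significant figures: 46.

46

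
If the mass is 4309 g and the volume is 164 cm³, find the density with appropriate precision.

26.3 g/cm³

density = 4309 g ÷ 164 cm³ = 26.2743902439… g/cm³.
4309 has 4 significant figures; 164 has 3.
Division/multiplication keeps the fewest: 3 significant figures.
Rounded: 26.3 g/cm³.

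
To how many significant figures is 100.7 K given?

100.7: zeros between nonzero digits are significant.

4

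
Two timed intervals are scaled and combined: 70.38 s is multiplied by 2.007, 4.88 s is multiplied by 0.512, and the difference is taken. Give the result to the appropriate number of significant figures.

70.38 × 2.007 = 141.25266 → 1.413 × 10^2 s (4 s.f., last digit at the 10^-1 place).
4.88 × 0.512 = 2.49856 → 2.50 s (3 s.f., last digit at the 10^-2 place).
Difference: 138.7541 s; keep the coarser place, 10^-1.
Result: 138.8 s.

138.8 s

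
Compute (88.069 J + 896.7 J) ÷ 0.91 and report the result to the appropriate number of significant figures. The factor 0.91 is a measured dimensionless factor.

88.069 J + 896.7 J = 984.769 J; the sum is limited to 1 decimal place (4 s.f.).
Carrying full precision, 984.769 ÷ 0.91 = 1082.16373626… J; 0.91 has 2 s.f., so the result keeps min(4, 2) = 2 s.f.
Rounded to 2 significant figures: 1.1 × 10^3 J.

1.1 × 10^3 J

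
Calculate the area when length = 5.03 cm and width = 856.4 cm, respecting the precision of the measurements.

area = 5.03 cm × 856.4 cm = 4307.692 cm².
5.03 has 3 significant figures; 856.4 has 4.
Division/multiplication keeps the fewest: 3 significant figures.
Rounded: 4.31 × 10³ cm².

4.31 × 10³ cm²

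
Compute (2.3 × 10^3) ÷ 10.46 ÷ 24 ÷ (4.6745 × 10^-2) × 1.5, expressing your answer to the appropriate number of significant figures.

(2.3 × 10^3) ÷ 10.46 ÷ 24 ÷ (4.6745 × 10^-2) × 1.5 = 293.995717786…
Multiplication/division keeps the fewest significant figures: 2.3 × 10^3 → 2 s.f., 10.46 → 4 s.f., 24 → 2 s.f., 4.6745 × 10^-2 → 5 s.f., 1.5 → 2 s.f.; limit is 2.
Rounded to 2 significant figures: 2.9 × 10^2.

2.9 × 10^2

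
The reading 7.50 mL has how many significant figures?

7.50: trailing zeros after a decimal point are significant.

3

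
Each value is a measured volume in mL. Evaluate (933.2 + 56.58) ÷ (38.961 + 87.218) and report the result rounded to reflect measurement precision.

7.844

933.2 + 56.58 = 989.78, limited to 1 d.p. → 4 s.f.; 38.961 + 87.218 = 126.179, limited to 3 d.p. → 6 s.f.
Carrying full precision, 989.78 ÷ 126.179 = 7.84425300565…; keep min(4, 6) = 4 s.f.
Rounded to 4 significant figures: 7.844.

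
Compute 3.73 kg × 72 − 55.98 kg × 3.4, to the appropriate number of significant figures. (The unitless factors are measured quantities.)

3.73 × 72 = 268.56 → 2.7 × 10² kg (2 s.f., last digit at the 10^1 place).
55.98 × 3.4 = 190.332 → 1.9 × 10² kg (2 s.f., last digit at the 10^1 place).
Difference: 78.228 kg; keep the coarser place, 10^1.
Result: 8 × 10¹ kg.

8 × 10¹ kg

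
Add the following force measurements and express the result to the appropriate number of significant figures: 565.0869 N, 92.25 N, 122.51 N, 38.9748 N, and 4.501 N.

565.0869 N + 92.25 N + 122.51 N + 38.9748 N + 4.501 N = 823.3227 N.
Addition/subtraction keeps the fewest decimal places: 565.0869 → 4 decimal places, 92.25 → 2 decimal places, 122.51 → 2 decimal places, 38.9748 → 4 decimal places, 4.501 → 3 decimal places; limit is 2.
Rounded to 2 decimal places: 823.32 N.

823.32 N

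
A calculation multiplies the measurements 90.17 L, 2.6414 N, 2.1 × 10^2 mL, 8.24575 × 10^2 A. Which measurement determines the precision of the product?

90.17 L → 4 s.f.; 2.6414 N → 5 s.f.; 2.1 × 10^2 mL → 2 s.f.; 8.24575 × 10^2 A → 6 s.f.
The fewest is 2 significant figures, from 2.1 × 10^2 mL.

2.1 × 10^2 mL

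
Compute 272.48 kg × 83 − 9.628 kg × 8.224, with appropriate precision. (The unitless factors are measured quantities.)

2.3 × 10⁴ kg

272.48 × 83 = 22615.84 → 2.3 × 10⁴ kg (2 s.f., last digit at the 10^3 place).
9.628 × 8.224 = 79.180672 → 79.18 kg (4 s.f., last digit at the 10^-2 place).
Difference: 22536.659328 kg; keep the coarser place, 10^3.
Result: 2.3 × 10⁴ kg.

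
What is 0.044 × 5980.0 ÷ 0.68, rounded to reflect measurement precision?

3.9 × 10^2

0.044 × 5980.0 ÷ 0.68 = 386.941176471…
Multiplication/division keeps the fewest significant figures: 0.044 → 2 s.f., 5980.0 → 5 s.f., 0.68 → 2 s.f.; limit is 2.
Rounded to 2 significant figures: 3.9 × 10^2.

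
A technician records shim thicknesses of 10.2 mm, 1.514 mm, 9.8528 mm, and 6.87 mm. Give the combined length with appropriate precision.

10.2 mm + 1.514 mm + 9.8528 mm + 6.87 mm = 28.4368 mm.
Addition/subtraction keeps the fewest decimal places: 10.2 → 1 decimal place, 1.514 → 3 decimal places, 9.8528 → 4 decimal places, 6.87 → 2 decimal places; limit is 1.
Rounded to 1 decimal place: 28.4 mm.

28.4 mm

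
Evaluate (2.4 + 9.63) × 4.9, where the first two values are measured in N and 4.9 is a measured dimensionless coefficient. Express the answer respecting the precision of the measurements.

2.4 N + 9.63 N = 12.03 N; the sum is limited to 1 decimal place (3 s.f.).
Carrying full precision, 12.03 × 4.9 = 58.947 N; 4.9 has 2 s.f., so the result keeps min(3, 2) = 2 s.f.
Rounded to 2 significant figures: 59 N.

59 N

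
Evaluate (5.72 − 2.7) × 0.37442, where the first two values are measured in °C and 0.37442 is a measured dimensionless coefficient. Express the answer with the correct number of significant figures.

1.1 °C

5.72 °C − 2.7 °C = 3.02 °C; the difference is limited to 1 decimal place (2 s.f.).
Carrying full precision, 3.02 × 0.37442 = 1.1307484 °C; 0.37442 has 5 s.f., so the result keeps min(2, 5) = 2 s.f.
Rounded to 2 significant figures: 1.1 °C.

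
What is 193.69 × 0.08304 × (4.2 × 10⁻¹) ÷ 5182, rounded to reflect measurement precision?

0.0013

193.69 × 0.08304 × (4.2 × 10⁻¹) ÷ 5182 = 0.00130360621227…
Multiplication/division keeps the fewest significant figures: 193.69 → 5 s.f., 0.08304 → 4 s.f., 4.2 × 10⁻¹ → 2 s.f., 5182 → 4 s.f.; limit is 2.
Rounded to 2 significant figures: 0.0013.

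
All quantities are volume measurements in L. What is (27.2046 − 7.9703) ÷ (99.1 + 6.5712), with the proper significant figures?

0.1820

27.2046 − 7.9703 = 19.2343, limited to 4 d.p. → 6 s.f.; 99.1 + 6.5712 = 105.6712, limited to 1 d.p. → 4 s.f.
Carrying full precision, 19.2343 ÷ 105.6712 = 0.182020266638…; keep min(6, 4) = 4 s.f.
Rounded to 4 significant figures: 0.1820.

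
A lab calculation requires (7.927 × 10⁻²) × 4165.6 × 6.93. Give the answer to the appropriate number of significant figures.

2.29 × 10³

(7.927 × 10⁻²) × 4165.6 × 6.93 = 2288.33528616
Multiplication/division keeps the fewest significant figures: 7.927 × 10⁻² → 4 s.f., 4165.6 → 5 s.f., 6.93 → 3 s.f.; limit is 3.
Rounded to 3 significant figures: 2.29 × 10³.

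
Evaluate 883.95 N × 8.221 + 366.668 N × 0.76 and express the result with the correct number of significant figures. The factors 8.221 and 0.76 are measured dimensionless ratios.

7.55 × 10³ N

883.95 × 8.221 = 7266.95295 → 7267 N (4 s.f., last digit at the 10^0 place).
366.668 × 0.76 = 278.66768 → 2.8 × 10² N (2 s.f., last digit at the 10^1 place).
Sum: 7545.62063 N; keep the coarser place, 10^1.
Result: 7.55 × 10³ N.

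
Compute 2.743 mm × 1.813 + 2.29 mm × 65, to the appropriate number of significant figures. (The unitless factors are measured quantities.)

2.743 × 1.813 = 4.973059 → 4.973 mm (4 s.f., last digit at the 10^-3 place).
2.29 × 65 = 148.85 → 1.5 × 10^2 mm (2 s.f., last digit at the 10^1 place).
Sum: 153.823059 mm; keep the coarser place, 10^1.
Result: 1.5 × 10^2 mm.

1.5 × 10^2 mm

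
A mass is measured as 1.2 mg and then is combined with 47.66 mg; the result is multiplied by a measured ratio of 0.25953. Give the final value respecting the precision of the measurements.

12.7 mg

1.2 mg + 47.66 mg = 48.86 mg; the sum is limited to 1 decimal place (3 s.f.).
Carrying full precision, 48.86 × 0.25953 = 12.6806358 mg; 0.25953 has 5 s.f., so the result keeps min(3, 5) = 3 s.f.
Rounded to 3 significant figures: 12.7 mg.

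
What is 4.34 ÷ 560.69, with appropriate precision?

0.00774

4.34 ÷ 560.69 = 0.00774046264424…
Multiplication/division keeps the fewest significant figures: 4.34 → 3 s.f., 560.69 → 5 s.f.; limit is 3.
Rounded to 3 significant figures: 0.00774.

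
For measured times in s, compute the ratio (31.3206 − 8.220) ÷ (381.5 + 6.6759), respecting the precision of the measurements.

31.3206 − 8.220 = 23.1006, limited to 3 d.p. → 5 s.f.; 381.5 + 6.6759 = 388.1759, limited to 1 d.p. → 4 s.f.
Carrying full precision, 23.1006 ÷ 388.1759 = 0.0595106496823…; keep min(5, 4) = 4 s.f.
Rounded to 4 significant figures: 0.05951.

0.05951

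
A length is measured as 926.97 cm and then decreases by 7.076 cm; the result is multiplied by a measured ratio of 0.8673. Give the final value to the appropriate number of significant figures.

797.8 cm

926.97 cm − 7.076 cm = 919.894 cm; the difference is limited to 2 decimal places (5 s.f.).
Carrying full precision, 919.894 × 0.8673 = 797.8240662 cm; 0.8673 has 4 s.f., so the result keeps min(5, 4) = 4 s.f.
Rounded to 4 significant figures: 797.8 cm.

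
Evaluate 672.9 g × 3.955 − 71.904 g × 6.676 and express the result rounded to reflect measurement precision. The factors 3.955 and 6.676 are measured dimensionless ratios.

672.9 × 3.955 = 2661.3195 → 2661 g (4 s.f., last digit at the 10^0 place).
71.904 × 6.676 = 480.031104 → 480.0 g (4 s.f., last digit at the 10^-1 place).
Difference: 2181.288396 g; keep the coarser place, 10^0.
Result: 2.181 × 10³ g.

2.181 × 10³ g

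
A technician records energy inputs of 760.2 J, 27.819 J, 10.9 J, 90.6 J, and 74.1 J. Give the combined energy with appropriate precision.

760.2 J + 27.819 J + 10.9 J + 90.6 J + 74.1 J = 963.619 J.
Addition/subtraction keeps the fewest decimal places: 760.2 → 1 decimal place, 27.819 → 3 decimal places, 10.9 → 1 decimal place, 90.6 → 1 decimal place, 74.1 → 1 decimal place; limit is 1.
Rounded to 1 decimal place: 963.6 J.

963.6 J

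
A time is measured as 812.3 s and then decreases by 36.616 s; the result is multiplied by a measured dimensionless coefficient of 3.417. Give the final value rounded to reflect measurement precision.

2651 s

812.3 s − 36.616 s = 775.684 s; the difference is limited to 1 decimal place (4 s.f.).
Carrying full precision, 775.684 × 3.417 = 2650.512228 s; 3.417 has 4 s.f., so the result keeps min(4, 4) = 4 s.f.
Rounded to 4 significant figures: 2651 s.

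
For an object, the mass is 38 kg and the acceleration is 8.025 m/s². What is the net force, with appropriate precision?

net force = 38 kg × 8.025 m/s² = 304.95 N.
38 has 2 significant figures; 8.025 has 4.
Division/multiplication keeps the fewest: 2 significant figures.
Rounded: 3.0 × 10² N.

3.0 × 10² N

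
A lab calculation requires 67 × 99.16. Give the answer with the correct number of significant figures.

67 × 99.16 = 6643.72
Multiplication/division keeps the fewest significant figures: 67 → 2 s.f., 99.16 → 4 s.f.; limit is 2.
Rounded to 2 significant figures: 6.6 × 10³.

6.6 × 10³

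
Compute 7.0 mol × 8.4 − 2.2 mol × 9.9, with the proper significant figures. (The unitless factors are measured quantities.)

7.0 × 8.4 = 58.8 → 59 mol (2 s.f., last digit at the 10^0 place).
2.2 × 9.9 = 21.78 → 22 mol (2 s.f., last digit at the 10^0 place).
Difference: 37.02 mol; keep the coarser place, 10^0.
Result: 37 mol.

37 mol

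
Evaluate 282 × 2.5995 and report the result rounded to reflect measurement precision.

282 × 2.5995 = 733.059
Multiplication/division keeps the fewest significant figures: 282 → 3 s.f., 2.5995 → 5 s.f.; limit is 3.
Rounded to 3 significant figures: 733.

733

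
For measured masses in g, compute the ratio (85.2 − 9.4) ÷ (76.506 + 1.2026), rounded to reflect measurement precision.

0.975

85.2 − 9.4 = 75.8, limited to 1 d.p. → 3 s.f.; 76.506 + 1.2026 = 77.7086, limited to 3 d.p. → 5 s.f.
Carrying full precision, 75.8 ÷ 77.7086 = 0.975439011898…; keep min(3, 5) = 3 s.f.
Rounded to 3 significant figures: 0.975.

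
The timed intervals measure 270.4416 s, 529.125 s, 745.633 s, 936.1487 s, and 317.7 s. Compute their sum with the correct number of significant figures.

270.4416 s + 529.125 s + 745.633 s + 936.1487 s + 317.7 s = 2799.0483 s.
Addition/subtraction keeps the fewest decimal places: 270.4416 → 4 decimal places, 529.125 → 3 decimal places, 745.633 → 3 decimal places, 936.1487 → 4 decimal places, 317.7 → 1 decimal place; limit is 1.
Rounded to 1 decimal place: 2799.0 s.

2799.0 s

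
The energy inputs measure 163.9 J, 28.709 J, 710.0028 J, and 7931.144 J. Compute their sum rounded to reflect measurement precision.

8833.8 J

163.9 J + 28.709 J + 710.0028 J + 7931.144 J = 8833.7558 J.
Addition/subtraction keeps the fewest decimal places: 163.9 → 1 decimal place, 28.709 → 3 decimal places, 710.0028 → 4 decimal places, 7931.144 → 3 decimal places; limit is 1.
Rounded to 1 decimal place: 8833.8 J.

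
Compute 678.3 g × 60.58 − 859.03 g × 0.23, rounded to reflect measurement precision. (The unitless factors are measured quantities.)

678.3 × 60.58 = 41091.414 → 4.109 × 10^4 g (4 s.f., last digit at the 10^1 place).
859.03 × 0.23 = 197.5769 → 2.0 × 10^2 g (2 s.f., last digit at the 10^1 place).
Difference: 40893.8371 g; keep the coarser place, 10^1.
Result: 4.089 × 10^4 g.

4.089 × 10^4 g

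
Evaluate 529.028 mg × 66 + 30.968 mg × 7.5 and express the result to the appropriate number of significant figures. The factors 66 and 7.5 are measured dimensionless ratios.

529.028 × 66 = 34915.848 → 3.5 × 10^4 mg (2 s.f., last digit at the 10^3 place).
30.968 × 7.5 = 232.26 → 2.3 × 10^2 mg (2 s.f., last digit at the 10^1 place).
Sum: 35148.108 mg; keep the coarser place, 10^3.
Result: 3.5 × 10^4 mg.

3.5 × 10^4 mg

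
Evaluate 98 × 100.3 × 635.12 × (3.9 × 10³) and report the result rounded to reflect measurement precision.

98 × 100.3 × 635.12 × (3.9 × 10³) = 2.43471092592 × 10^10
Multiplication/division keeps the fewest significant figures: 98 → 2 s.f., 100.3 → 4 s.f., 635.12 → 5 s.f., 3.9 × 10³ → 2 s.f.; limit is 2.
Rounded to 2 significant figures: 2.4 × 10¹⁰.

2.4 × 10¹⁰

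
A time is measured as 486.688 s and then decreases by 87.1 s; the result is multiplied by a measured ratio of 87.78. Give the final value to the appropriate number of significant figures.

3.508 × 10⁴ s

486.688 s − 87.1 s = 399.588 s; the difference is limited to 1 decimal place (4 s.f.).
Carrying full precision, 399.588 × 87.78 = 35075.83464 s; 87.78 has 4 s.f., so the result keeps min(4, 4) = 4 s.f.
Rounded to 4 significant figures: 3.508 × 10⁴ s.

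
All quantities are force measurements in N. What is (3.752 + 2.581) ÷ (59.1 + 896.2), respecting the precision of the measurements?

3.752 + 2.581 = 6.333, limited to 3 d.p. → 4 s.f.; 59.1 + 896.2 = 955.3, limited to 1 d.p. → 4 s.f.
Carrying full precision, 6.333 ÷ 955.3 = 0.00662933110018…; keep min(4, 4) = 4 s.f.
Rounded to 4 significant figures: 0.006629.

0.006629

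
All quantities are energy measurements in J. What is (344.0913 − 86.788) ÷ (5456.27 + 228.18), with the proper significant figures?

0.0452644

344.0913 − 86.788 = 257.3033, limited to 3 d.p. → 6 s.f.; 5456.27 + 228.18 = 5684.45, limited to 2 d.p. → 6 s.f.
Carrying full precision, 257.3033 ÷ 5684.45 = 0.0452644143233…; keep min(6, 6) = 6 s.f.
Rounded to 6 significant figures: 0.0452644.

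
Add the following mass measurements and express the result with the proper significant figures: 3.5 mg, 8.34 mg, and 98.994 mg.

3.5 mg + 8.34 mg + 98.994 mg = 110.834 mg.
Addition/subtraction keeps the fewest decimal places: 3.5 → 1 decimal place, 8.34 → 2 decimal places, 98.994 → 3 decimal places; limit is 1.
Rounded to 1 decimal place: 110.8 mg.

110.8 mg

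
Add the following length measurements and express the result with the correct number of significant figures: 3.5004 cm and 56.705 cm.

60.205 cm

3.5004 cm + 56.705 cm = 60.2054 cm.
Addition/subtraction keeps the fewest decimal places: 3.5004 → 4 decimal places, 56.705 → 3 decimal places; limit is 3.
Rounded to 3 decimal places: 60.205 cm.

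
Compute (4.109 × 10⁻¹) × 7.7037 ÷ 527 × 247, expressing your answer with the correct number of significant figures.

(4.109 × 10⁻¹) × 7.7037 ÷ 527 × 247 = 1.48361713759…
Multiplication/division keeps the fewest significant figures: 4.109 × 10⁻¹ → 4 s.f., 7.7037 → 5 s.f., 527 → 3 s.f., 247 → 3 s.f.; limit is 3.
Rounded to 3 significant figures: 1.48.

1.48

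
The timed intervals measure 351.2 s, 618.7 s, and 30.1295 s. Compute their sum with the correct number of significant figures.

1000.0 s

351.2 s + 618.7 s + 30.1295 s = 1000.0295 s.
Addition/subtraction keeps the fewest decimal places: 351.2 → 1 decimal place, 618.7 → 1 decimal place, 30.1295 → 4 decimal places; limit is 1.
Rounded to 1 decimal place: 1000.0 s.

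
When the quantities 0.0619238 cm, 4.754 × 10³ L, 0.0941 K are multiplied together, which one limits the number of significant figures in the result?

0.0619238 cm → 6 s.f.; 4.754 × 10³ L → 4 s.f.; 0.0941 K → 3 s.f.
The fewest is 3 significant figures, from 0.0941 K.

0.0941 K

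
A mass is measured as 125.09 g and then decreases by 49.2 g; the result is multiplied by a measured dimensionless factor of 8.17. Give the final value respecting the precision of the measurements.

125.09 g − 49.2 g = 75.89 g; the difference is limited to 1 decimal place (3 s.f.).
Carrying full precision, 75.89 × 8.17 = 620.0213 g; 8.17 has 3 s.f., so the result keeps min(3, 3) = 3 s.f.
Rounded to 3 significant figures: 6.20 × 10^2 g.

6.20 × 10^2 g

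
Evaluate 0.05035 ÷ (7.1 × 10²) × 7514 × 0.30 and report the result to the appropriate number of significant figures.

0.05035 ÷ (7.1 × 10²) × 7514 × 0.30 = 0.159857704225…
Multiplication/division keeps the fewest significant figures: 0.05035 → 4 s.f., 7.1 × 10² → 2 s.f., 7514 → 4 s.f., 0.30 → 2 s.f.; limit is 2.
Rounded to 2 significant figures: 0.16.

0.16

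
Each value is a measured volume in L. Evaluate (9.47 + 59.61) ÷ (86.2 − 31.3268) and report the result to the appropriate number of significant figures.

9.47 + 59.61 = 69.08, limited to 2 d.p. → 4 s.f.; 86.2 − 31.3268 = 54.8732, limited to 1 d.p. → 3 s.f.
Carrying full precision, 69.08 ÷ 54.8732 = 1.25890234213…; keep min(4, 3) = 3 s.f.
Rounded to 3 significant figures: 1.26.

1.26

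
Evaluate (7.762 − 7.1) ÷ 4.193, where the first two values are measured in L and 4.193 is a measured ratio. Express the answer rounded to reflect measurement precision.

7.762 L − 7.1 L = 0.662 L; the difference is limited to 1 decimal place (1 s.f.).
Carrying full precision, 0.662 ÷ 4.193 = 0.157882184593… L; 4.193 has 4 s.f., so the result keeps min(1, 4) = 1 s.f.
Rounded to 1 significant figure: 0.2 L.

0.2 L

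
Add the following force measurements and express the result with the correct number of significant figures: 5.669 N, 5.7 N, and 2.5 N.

13.9 N

5.669 N + 5.7 N + 2.5 N = 13.869 N.
Addition/subtraction keeps the fewest decimal places: 5.669 → 3 decimal places, 5.7 → 1 decimal place, 2.5 → 1 decimal place; limit is 1.
Rounded to 1 decimal place: 13.9 N.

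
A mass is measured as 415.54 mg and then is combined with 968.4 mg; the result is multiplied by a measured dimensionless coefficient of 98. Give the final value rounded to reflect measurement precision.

415.54 mg + 968.4 mg = 1383.94 mg; the sum is limited to 1 decimal place (5 s.f.).
Carrying full precision, 1383.94 × 98 = 135626.12 mg; 98 has 2 s.f., so the result keeps min(5, 2) = 2 s.f.
Rounded to 2 significant figures: 1.4 × 10⁵ mg.

1.4 × 10⁵ mg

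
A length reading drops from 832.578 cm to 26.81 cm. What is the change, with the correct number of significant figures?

832.578 cm − 26.81 cm = 805.768 cm.
Addition/subtraction keeps the fewest decimal places: 832.578 → 3 decimal places, 26.81 → 2 decimal places; limit is 2.
Rounded to 2 decimal places: 8.0577 × 10^2 cm.

8.0577 × 10^2 cm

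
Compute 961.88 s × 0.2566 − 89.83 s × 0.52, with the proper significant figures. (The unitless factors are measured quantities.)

200. s

961.88 × 0.2566 = 246.818408 → 246.8 s (4 s.f., last digit at the 10^-1 place).
89.83 × 0.52 = 46.7116 → 47 s (2 s.f., last digit at the 10^0 place).
Difference: 200.106808 s; keep the coarser place, 10^0.
Result: 200. s.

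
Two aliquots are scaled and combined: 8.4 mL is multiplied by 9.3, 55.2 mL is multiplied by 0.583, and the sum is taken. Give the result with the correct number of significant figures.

8.4 × 9.3 = 78.12 → 78 mL (2 s.f., last digit at the 10^0 place).
55.2 × 0.583 = 32.1816 → 32.2 mL (3 s.f., last digit at the 10^-1 place).
Sum: 110.3016 mL; keep the coarser place, 10^0.
Result: 1.10 × 10^2 mL.

1.10 × 10^2 mL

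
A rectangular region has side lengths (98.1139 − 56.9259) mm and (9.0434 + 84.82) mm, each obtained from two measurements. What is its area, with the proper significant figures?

98.1139 − 56.9259 = 41.1880, limited to 4 d.p. → 6 s.f.; 9.0434 + 84.82 = 93.8634, limited to 2 d.p. → 4 s.f.
Carrying full precision, 41.1880 × 93.8634 = 3866.0457192; keep min(6, 4) = 4 s.f.
Rounded to 4 significant figures: 3866 mm².

3866 mm²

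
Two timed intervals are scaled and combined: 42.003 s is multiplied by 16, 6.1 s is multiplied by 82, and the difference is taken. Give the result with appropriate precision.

42.003 × 16 = 672.048 → 6.7 × 10² s (2 s.f., last digit at the 10^1 place).
6.1 × 82 = 500.2 → 5.0 × 10² s (2 s.f., last digit at the 10^1 place).
Difference: 171.848 s; keep the coarser place, 10^1.
Result: 1.7 × 10² s.

1.7 × 10² s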